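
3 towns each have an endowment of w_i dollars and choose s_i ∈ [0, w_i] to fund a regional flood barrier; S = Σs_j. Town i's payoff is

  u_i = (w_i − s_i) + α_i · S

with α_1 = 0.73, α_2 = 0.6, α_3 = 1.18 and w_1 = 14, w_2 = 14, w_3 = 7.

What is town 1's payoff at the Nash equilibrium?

∂u_i/∂s_i = α_i − 1, so town i contributes w_i if α_i > 1, else 0.
α_i > 1 for i ∈ {3}; NE contributions (0, 0, 7), S = 7.
u_1 = (14 − 0) + 0.73·7 = 19.11.

19.11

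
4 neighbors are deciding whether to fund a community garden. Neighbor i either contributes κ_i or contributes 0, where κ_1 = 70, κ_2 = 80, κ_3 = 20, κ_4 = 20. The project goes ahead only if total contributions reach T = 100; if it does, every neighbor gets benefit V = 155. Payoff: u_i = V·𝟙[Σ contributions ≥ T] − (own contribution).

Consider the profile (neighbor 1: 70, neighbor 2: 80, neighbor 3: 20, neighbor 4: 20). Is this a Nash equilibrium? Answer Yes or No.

No

Total = 190 ≥ 100: provided.
Neighbor 1 (pledges 70, payoff 85): dropping to 0 → total 120, payoff 155. Profitable deviation.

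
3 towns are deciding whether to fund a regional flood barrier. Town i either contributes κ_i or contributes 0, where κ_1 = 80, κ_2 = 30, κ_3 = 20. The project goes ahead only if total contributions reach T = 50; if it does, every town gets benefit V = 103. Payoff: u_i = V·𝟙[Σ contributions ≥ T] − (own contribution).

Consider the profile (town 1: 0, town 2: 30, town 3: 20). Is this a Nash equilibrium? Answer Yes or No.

Total = 50 ≥ 50: provided.
Town 1 (pledges 0, payoff 103): pledging 80 → total 130, payoff 23. No gain.
Town 2 (pledges 30, payoff 73): dropping to 0 → total 20, payoff 0. No gain.
Town 3 (pledges 20, payoff 83): dropping to 0 → total 30, payoff 0. No gain.

Yes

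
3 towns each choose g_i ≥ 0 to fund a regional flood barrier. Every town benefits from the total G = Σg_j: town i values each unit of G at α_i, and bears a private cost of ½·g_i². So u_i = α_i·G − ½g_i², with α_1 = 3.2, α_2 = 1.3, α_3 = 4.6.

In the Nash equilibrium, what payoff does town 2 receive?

Town i's FOC: ∂u_i/∂g_i = α_i − g_i = 0, so g_i* = α_i.
NE contributions = (3.2, 1.3, 4.6); G = 9.1.
u_2 = α_2·G − ½·(g_2)² = 1.3·9.1 − ½·1.3² = 10.985.

10.985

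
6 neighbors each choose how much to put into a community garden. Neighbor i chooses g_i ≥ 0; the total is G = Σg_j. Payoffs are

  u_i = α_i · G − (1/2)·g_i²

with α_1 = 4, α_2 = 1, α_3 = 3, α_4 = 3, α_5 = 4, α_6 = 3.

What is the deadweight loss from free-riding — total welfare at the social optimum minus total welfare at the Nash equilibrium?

Neighbor i's FOC: ∂u_i/∂g_i = α_i − g_i = 0, so g_i* = α_i.
NE contributions = (4, 1, 3, 3, 4, 3); G = 18.
W^NE = (Σα)·G − ½Σα_i² = 18² − ½·60 = 294.
Planner sets g_i = Σα_j = 18 for every i, so G^SO = 6·18 = 108.
W^SO = (Σα)·G^SO − ½·6·(Σα)² = (6/2)·18² = 972.
Deadweight loss = W^SO − W^NE = 678.

678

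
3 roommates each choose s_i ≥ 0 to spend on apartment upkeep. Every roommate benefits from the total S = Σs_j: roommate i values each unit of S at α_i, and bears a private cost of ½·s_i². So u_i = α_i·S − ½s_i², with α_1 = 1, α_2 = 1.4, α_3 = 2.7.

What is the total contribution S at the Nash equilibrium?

5.1

Roommate i's FOC: ∂u_i/∂s_i = α_i − s_i = 0, so s_i* = α_i.
NE contributions = (1, 1.4, 2.7); S = 5.1.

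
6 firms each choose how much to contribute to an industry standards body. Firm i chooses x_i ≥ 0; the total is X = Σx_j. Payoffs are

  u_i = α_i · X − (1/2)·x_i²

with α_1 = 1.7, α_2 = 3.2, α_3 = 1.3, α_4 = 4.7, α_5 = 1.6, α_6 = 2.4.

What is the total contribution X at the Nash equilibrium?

Firm i's FOC: ∂u_i/∂x_i = α_i − x_i = 0, so x_i* = α_i.
NE contributions = (1.7, 3.2, 1.3, 4.7, 1.6, 2.4); X = 14.9.

14.9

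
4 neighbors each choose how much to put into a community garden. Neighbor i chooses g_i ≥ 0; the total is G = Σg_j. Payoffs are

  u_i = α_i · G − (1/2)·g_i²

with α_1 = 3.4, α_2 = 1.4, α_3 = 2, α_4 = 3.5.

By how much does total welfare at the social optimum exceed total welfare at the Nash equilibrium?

120.975

Neighbor i's FOC: ∂u_i/∂g_i = α_i − g_i = 0, so g_i* = α_i.
NE contributions = (3.4, 1.4, 2, 3.5); G = 10.3.
W^NE = (Σα)·G − ½Σα_i² = 10.3² − ½·29.77 = 91.205.
Planner sets g_i = Σα_j = 10.3 for every i, so G^SO = 4·10.3 = 41.2.
W^SO = (Σα)·G^SO − ½·4·(Σα)² = (4/2)·10.3² = 212.18.
Deadweight loss = W^SO − W^NE = 120.975.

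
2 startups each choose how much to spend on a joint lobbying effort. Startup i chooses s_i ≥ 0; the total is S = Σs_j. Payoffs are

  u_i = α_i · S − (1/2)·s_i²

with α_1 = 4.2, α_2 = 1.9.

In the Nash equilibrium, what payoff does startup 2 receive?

Startup i's FOC: ∂u_i/∂s_i = α_i − s_i = 0, so s_i* = α_i.
NE contributions = (4.2, 1.9); S = 6.1.
u_2 = α_2·S − ½·(s_2)² = 1.9·6.1 − ½·1.9² = 9.785.

9.785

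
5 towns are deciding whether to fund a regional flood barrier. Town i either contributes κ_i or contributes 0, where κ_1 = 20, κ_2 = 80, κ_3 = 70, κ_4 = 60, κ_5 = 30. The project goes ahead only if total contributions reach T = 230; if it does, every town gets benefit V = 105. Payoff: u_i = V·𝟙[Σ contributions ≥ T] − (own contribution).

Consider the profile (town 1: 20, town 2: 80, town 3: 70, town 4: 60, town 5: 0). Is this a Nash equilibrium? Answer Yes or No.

Yes

Total = 230 ≥ 230: provided.
Town 1 (pledges 20, payoff 85): dropping to 0 → total 210, payoff 0. No gain.
Town 2 (pledges 80, payoff 25): dropping to 0 → total 150, payoff 0. No gain.
Town 3 (pledges 70, payoff 35): dropping to 0 → total 160, payoff 0. No gain.
Town 4 (pledges 60, payoff 45): dropping to 0 → total 170, payoff 0. No gain.
Town 5 (pledges 0, payoff 105): pledging 30 → total 260, payoff 75. No gain.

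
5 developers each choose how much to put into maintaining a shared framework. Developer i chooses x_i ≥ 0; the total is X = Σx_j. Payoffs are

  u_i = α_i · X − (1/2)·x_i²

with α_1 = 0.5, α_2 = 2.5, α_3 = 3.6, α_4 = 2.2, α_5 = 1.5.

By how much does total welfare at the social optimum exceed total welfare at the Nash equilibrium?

Developer i's FOC: ∂u_i/∂x_i = α_i − x_i = 0, so x_i* = α_i.
NE contributions = (0.5, 2.5, 3.6, 2.2, 1.5); X = 10.3.
W^NE = (Σα)·X − ½Σα_i² = 10.3² − ½·26.55 = 92.815.
Planner sets x_i = Σα_j = 10.3 for every i, so X^SO = 5·10.3 = 51.5.
W^SO = (Σα)·X^SO − ½·5·(Σα)² = (5/2)·10.3² = 265.225.
Deadweight loss = W^SO − W^NE = 172.41.

172.41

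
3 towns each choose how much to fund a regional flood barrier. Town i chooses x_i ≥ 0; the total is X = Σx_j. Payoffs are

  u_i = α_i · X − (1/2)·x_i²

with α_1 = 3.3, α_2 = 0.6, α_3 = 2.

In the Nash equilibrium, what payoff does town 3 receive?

Town i's FOC: ∂u_i/∂x_i = α_i − x_i = 0, so x_i* = α_i.
NE contributions = (3.3, 0.6, 2); X = 5.9.
u_3 = α_3·X − ½·(x_3)² = 2·5.9 − ½·2² = 9.8.

9.8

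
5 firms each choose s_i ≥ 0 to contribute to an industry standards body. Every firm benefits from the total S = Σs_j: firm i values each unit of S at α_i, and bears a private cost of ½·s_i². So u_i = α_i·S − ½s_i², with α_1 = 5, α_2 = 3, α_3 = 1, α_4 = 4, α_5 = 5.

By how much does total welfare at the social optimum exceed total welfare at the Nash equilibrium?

Firm i's FOC: ∂u_i/∂s_i = α_i − s_i = 0, so s_i* = α_i.
NE contributions = (5, 3, 1, 4, 5); S = 18.
W^NE = (Σα)·S − ½Σα_i² = 18² − ½·76 = 286.
Planner sets s_i = Σα_j = 18 for every i, so S^SO = 5·18 = 90.
W^SO = (Σα)·S^SO − ½·5·(Σα)² = (5/2)·18² = 810.
Deadweight loss = W^SO − W^NE = 524.

524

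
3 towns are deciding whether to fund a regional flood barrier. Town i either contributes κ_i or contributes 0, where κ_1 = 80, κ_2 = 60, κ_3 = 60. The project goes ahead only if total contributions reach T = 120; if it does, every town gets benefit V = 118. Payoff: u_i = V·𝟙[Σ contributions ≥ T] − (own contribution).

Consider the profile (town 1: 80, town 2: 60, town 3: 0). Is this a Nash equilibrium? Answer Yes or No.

Yes

Total = 140 ≥ 120: provided.
Town 1 (pledges 80, payoff 38): dropping to 0 → total 60, payoff 0. No gain.
Town 2 (pledges 60, payoff 58): dropping to 0 → total 80, payoff 0. No gain.
Town 3 (pledges 0, payoff 118): pledging 60 → total 200, payoff 58. No gain.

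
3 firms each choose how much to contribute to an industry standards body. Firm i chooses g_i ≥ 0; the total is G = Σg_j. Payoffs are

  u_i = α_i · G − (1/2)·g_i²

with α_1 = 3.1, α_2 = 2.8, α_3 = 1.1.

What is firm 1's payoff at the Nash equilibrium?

16.895

Firm i's FOC: ∂u_i/∂g_i = α_i − g_i = 0, so g_i* = α_i.
NE contributions = (3.1, 2.8, 1.1); G = 7.
u_1 = α_1·G − ½·(g_1)² = 3.1·7 − ½·3.1² = 16.895.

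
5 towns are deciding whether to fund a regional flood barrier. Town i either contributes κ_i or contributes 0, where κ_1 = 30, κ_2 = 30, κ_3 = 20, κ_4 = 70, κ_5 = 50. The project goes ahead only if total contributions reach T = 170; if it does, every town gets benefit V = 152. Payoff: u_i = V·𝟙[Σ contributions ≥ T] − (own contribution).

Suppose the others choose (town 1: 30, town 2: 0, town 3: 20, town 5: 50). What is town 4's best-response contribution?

70

Others' total = 100. Contributing 70 brings total to 170 ≥ 170: gain V − κ_4 = 82.
Best response: 70.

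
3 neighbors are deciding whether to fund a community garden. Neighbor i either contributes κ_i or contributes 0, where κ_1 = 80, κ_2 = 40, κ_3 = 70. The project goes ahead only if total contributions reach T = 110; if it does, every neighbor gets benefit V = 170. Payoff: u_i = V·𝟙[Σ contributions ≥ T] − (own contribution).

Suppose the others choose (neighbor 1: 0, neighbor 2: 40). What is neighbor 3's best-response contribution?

Others' total = 40. Contributing 70 brings total to 110 ≥ 110: gain V − κ_3 = 100.
Best response: 70.

70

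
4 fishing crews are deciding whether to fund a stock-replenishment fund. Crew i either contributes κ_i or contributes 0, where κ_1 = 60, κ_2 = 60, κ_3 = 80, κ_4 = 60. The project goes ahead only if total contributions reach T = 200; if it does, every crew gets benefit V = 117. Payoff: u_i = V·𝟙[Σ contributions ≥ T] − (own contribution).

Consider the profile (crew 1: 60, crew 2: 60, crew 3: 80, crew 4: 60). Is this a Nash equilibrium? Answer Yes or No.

Total = 260 ≥ 200: provided.
Crew 1 (pledges 60, payoff 57): dropping to 0 → total 200, payoff 117. Profitable deviation.

No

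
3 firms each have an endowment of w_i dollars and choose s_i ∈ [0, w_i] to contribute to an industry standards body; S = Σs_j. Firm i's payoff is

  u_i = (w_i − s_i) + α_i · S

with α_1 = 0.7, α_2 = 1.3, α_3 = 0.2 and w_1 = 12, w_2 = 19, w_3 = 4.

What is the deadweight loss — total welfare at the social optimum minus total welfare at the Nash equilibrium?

∂u_i/∂s_i = α_i − 1, so firm i contributes w_i if α_i > 1, else 0.
α_i > 1 for i ∈ {2}; NE contributions (0, 19, 0), S = 19.
W^NE = Σw_i − S^NE + (Σα_i)·S^NE = 35 + 1.2·19 = 57.8.
Planner: ∂(Σu_j)/∂s_i = Σα_j − 1 = 1.2 > 0, so everyone contributes w_i; S^SO = 35, W^SO = 35 + 1.2·35 = 77.
Deadweight loss = 19.2.

19.2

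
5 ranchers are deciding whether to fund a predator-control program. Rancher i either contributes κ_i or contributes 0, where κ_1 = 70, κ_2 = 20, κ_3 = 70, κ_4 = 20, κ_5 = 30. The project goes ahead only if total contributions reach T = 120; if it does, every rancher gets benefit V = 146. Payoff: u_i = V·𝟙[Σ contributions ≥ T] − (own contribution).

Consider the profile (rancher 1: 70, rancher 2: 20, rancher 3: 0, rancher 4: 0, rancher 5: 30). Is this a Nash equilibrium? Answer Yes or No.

Total = 120 ≥ 120: provided.
Rancher 1 (pledges 70, payoff 76): dropping to 0 → total 50, payoff 0. No gain.
Rancher 2 (pledges 20, payoff 126): dropping to 0 → total 100, payoff 0. No gain.
Rancher 3 (pledges 0, payoff 146): pledging 70 → total 190, payoff 76. No gain.
Rancher 4 (pledges 0, payoff 146): pledging 20 → total 140, payoff 126. No gain.
Rancher 5 (pledges 30, payoff 116): dropping to 0 → total 90, payoff 0. No gain.

Yes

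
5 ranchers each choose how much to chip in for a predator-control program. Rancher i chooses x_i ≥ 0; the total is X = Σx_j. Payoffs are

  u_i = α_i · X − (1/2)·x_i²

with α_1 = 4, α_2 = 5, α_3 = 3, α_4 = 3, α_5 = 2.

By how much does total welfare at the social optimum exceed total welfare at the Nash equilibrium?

465

Rancher i's FOC: ∂u_i/∂x_i = α_i − x_i = 0, so x_i* = α_i.
NE contributions = (4, 5, 3, 3, 2); X = 17.
W^NE = (Σα)·X − ½Σα_i² = 17² − ½·63 = 257.5.
Planner sets x_i = Σα_j = 17 for every i, so X^SO = 5·17 = 85.
W^SO = (Σα)·X^SO − ½·5·(Σα)² = (5/2)·17² = 722.5.
Deadweight loss = W^SO − W^NE = 465.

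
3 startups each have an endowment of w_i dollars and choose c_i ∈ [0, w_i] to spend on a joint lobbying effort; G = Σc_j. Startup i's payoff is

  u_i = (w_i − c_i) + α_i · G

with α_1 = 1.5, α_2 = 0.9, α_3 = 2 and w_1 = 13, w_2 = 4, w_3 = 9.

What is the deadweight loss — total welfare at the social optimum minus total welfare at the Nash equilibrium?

∂u_i/∂c_i = α_i − 1, so startup i contributes w_i if α_i > 1, else 0.
α_i > 1 for i ∈ {1, 3}; NE contributions (13, 0, 9), G = 22.
W^NE = Σw_i − G^NE + (Σα_i)·G^NE = 26 + 3.4·22 = 100.8.
Planner: ∂(Σu_j)/∂c_i = Σα_j − 1 = 3.4 > 0, so everyone contributes w_i; G^SO = 26, W^SO = 26 + 3.4·26 = 114.4.
Deadweight loss = 13.6.

13.6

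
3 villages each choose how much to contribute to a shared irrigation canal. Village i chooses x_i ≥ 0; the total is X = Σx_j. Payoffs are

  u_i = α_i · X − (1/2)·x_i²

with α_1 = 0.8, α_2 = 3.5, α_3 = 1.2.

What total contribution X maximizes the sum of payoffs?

Planner FOC: ∂(Σu_j)/∂x_i = (Σα_j) − x_i = 0, so x_i^SO = Σα_j = 5.5 for every i; X^SO = 16.5.

16.5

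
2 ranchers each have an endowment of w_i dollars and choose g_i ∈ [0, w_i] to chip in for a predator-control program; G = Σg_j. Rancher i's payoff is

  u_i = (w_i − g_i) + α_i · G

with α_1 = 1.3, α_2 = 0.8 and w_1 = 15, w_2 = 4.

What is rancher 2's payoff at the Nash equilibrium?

16

∂u_i/∂g_i = α_i − 1, so rancher i contributes w_i if α_i > 1, else 0.
α_i > 1 for i ∈ {1}; NE contributions (15, 0), G = 15.
u_2 = (4 − 0) + 0.8·15 = 16.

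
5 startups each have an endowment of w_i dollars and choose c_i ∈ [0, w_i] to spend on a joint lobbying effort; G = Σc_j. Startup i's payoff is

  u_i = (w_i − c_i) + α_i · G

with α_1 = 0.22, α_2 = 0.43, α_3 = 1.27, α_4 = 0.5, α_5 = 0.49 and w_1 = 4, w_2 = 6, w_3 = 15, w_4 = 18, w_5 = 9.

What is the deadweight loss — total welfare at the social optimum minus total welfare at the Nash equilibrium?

70.67

∂u_i/∂c_i = α_i − 1, so startup i contributes w_i if α_i > 1, else 0.
α_i > 1 for i ∈ {3}; NE contributions (0, 0, 15, 0, 0), G = 15.
W^NE = Σw_i − G^NE + (Σα_i)·G^NE = 52 + 1.91·15 = 80.65.
Planner: ∂(Σu_j)/∂c_i = Σα_j − 1 = 1.91 > 0, so everyone contributes w_i; G^SO = 52, W^SO = 52 + 1.91·52 = 151.32.
Deadweight loss = 70.67.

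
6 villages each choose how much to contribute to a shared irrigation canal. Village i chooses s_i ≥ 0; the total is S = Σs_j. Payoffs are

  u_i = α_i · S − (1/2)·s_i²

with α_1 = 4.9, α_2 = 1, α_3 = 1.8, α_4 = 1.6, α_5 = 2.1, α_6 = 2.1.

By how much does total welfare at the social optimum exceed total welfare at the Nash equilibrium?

384.315

Village i's FOC: ∂u_i/∂s_i = α_i − s_i = 0, so s_i* = α_i.
NE contributions = (4.9, 1, 1.8, 1.6, 2.1, 2.1); S = 13.5.
W^NE = (Σα)·S − ½Σα_i² = 13.5² − ½·39.63 = 162.435.
Planner sets s_i = Σα_j = 13.5 for every i, so S^SO = 6·13.5 = 81.
W^SO = (Σα)·S^SO − ½·6·(Σα)² = (6/2)·13.5² = 546.75.
Deadweight loss = W^SO − W^NE = 384.315.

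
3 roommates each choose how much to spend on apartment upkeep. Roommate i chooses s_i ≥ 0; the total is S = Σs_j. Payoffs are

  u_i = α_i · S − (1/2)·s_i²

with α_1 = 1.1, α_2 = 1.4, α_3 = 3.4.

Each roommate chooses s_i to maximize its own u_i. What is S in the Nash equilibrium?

5.9

Roommate i's FOC: ∂u_i/∂s_i = α_i − s_i = 0, so s_i* = α_i.
NE contributions = (1.1, 1.4, 3.4); S = 5.9.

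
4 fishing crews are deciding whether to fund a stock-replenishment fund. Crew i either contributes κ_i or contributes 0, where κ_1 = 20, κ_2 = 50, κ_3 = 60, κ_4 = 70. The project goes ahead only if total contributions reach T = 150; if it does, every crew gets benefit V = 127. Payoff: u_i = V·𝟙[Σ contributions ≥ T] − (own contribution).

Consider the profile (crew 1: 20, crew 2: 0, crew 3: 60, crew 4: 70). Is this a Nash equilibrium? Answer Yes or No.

Total = 150 ≥ 150: provided.
Crew 1 (pledges 20, payoff 107): dropping to 0 → total 130, payoff 0. No gain.
Crew 2 (pledges 0, payoff 127): pledging 50 → total 200, payoff 77. No gain.
Crew 3 (pledges 60, payoff 67): dropping to 0 → total 90, payoff 0. No gain.
Crew 4 (pledges 70, payoff 57): dropping to 0 → total 80, payoff 0. No gain.

Yes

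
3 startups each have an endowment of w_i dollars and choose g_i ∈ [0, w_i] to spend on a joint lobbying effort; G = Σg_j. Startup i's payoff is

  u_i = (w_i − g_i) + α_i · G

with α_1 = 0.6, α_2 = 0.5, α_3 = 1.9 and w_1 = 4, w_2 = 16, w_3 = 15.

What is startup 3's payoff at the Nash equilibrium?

28.5

∂u_i/∂g_i = α_i − 1, so startup i contributes w_i if α_i > 1, else 0.
α_i > 1 for i ∈ {3}; NE contributions (0, 0, 15), G = 15.
u_3 = (15 − 15) + 1.9·15 = 28.5.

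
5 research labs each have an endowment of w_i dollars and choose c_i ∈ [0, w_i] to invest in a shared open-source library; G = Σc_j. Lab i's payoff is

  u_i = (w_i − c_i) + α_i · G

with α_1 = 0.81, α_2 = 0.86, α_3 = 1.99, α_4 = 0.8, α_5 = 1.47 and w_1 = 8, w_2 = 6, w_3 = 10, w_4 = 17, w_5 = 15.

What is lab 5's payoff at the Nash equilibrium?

36.75

∂u_i/∂c_i = α_i − 1, so lab i contributes w_i if α_i > 1, else 0.
α_i > 1 for i ∈ {3, 5}; NE contributions (0, 0, 10, 0, 15), G = 25.
u_5 = (15 − 15) + 1.47·25 = 36.75.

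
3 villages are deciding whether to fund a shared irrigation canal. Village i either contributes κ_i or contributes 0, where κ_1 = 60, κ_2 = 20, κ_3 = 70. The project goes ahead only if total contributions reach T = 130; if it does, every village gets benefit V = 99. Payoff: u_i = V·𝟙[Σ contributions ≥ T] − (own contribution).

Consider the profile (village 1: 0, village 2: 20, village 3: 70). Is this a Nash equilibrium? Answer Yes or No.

Total = 90 < 130: not provided.
Village 1 (pledges 0, payoff 0): pledging 60 → total 150, payoff 39. Profitable deviation.

No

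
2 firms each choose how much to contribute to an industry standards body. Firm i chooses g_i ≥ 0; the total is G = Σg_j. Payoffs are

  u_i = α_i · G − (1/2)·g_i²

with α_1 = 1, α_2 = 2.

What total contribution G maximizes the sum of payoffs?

6

Planner FOC: ∂(Σu_j)/∂g_i = (Σα_j) − g_i = 0, so g_i^SO = Σα_j = 3 for every i; G^SO = 6.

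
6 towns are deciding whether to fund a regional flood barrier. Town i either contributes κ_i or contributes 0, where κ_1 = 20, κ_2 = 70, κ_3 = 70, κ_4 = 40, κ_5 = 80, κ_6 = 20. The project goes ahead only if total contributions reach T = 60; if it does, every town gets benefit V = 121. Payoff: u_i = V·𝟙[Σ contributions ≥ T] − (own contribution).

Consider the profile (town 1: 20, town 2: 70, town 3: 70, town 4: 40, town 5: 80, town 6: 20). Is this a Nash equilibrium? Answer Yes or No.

Total = 300 ≥ 60: provided.
Town 1 (pledges 20, payoff 101): dropping to 0 → total 280, payoff 121. Profitable deviation.

No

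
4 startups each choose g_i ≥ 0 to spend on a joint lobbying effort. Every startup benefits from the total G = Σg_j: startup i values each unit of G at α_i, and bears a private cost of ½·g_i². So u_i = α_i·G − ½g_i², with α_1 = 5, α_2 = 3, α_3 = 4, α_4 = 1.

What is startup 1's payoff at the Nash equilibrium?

Startup i's FOC: ∂u_i/∂g_i = α_i − g_i = 0, so g_i* = α_i.
NE contributions = (5, 3, 4, 1); G = 13.
u_1 = α_1·G − ½·(g_1)² = 5·13 − ½·5² = 52.5.

52.5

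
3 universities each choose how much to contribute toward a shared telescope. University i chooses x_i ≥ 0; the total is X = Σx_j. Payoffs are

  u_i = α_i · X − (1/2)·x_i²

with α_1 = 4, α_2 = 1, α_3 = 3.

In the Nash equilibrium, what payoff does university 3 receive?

19.5

University i's FOC: ∂u_i/∂x_i = α_i − x_i = 0, so x_i* = α_i.
NE contributions = (4, 1, 3); X = 8.
u_3 = α_3·X − ½·(x_3)² = 3·8 − ½·3² = 19.5.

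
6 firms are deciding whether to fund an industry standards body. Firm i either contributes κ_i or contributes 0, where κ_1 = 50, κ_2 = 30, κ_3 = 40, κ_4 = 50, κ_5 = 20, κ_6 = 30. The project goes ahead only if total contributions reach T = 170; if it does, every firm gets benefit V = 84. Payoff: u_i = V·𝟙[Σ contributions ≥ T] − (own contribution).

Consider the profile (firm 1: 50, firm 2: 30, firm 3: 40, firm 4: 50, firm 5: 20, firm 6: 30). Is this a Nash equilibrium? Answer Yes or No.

Total = 220 ≥ 170: provided.
Firm 1 (pledges 50, payoff 34): dropping to 0 → total 170, payoff 84. Profitable deviation.

No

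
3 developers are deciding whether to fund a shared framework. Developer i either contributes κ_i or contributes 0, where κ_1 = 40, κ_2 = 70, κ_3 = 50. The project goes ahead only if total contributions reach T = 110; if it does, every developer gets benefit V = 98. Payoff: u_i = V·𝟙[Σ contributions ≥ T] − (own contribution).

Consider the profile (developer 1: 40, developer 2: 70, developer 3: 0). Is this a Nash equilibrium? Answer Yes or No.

Yes

Total = 110 ≥ 110: provided.
Developer 1 (pledges 40, payoff 58): dropping to 0 → total 70, payoff 0. No gain.
Developer 2 (pledges 70, payoff 28): dropping to 0 → total 40, payoff 0. No gain.
Developer 3 (pledges 0, payoff 98): pledging 50 → total 160, payoff 48. No gain.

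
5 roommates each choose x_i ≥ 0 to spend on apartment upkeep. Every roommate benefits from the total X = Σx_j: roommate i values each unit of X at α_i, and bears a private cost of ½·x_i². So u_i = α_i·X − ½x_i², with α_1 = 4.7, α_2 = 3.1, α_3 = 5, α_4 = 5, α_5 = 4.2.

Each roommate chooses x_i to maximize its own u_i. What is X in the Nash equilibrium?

22

Roommate i's FOC: ∂u_i/∂x_i = α_i − x_i = 0, so x_i* = α_i.
NE contributions = (4.7, 3.1, 5, 5, 4.2); X = 22.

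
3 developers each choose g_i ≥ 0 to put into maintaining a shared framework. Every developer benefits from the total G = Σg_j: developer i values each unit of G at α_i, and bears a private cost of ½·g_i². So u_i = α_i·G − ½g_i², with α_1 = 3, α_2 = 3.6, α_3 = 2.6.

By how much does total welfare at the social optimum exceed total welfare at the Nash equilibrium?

Developer i's FOC: ∂u_i/∂g_i = α_i − g_i = 0, so g_i* = α_i.
NE contributions = (3, 3.6, 2.6); G = 9.2.
W^NE = (Σα)·G − ½Σα_i² = 9.2² − ½·28.72 = 70.28.
Planner sets g_i = Σα_j = 9.2 for every i, so G^SO = 3·9.2 = 27.6.
W^SO = (Σα)·G^SO − ½·3·(Σα)² = (3/2)·9.2² = 126.96.
Deadweight loss = W^SO − W^NE = 56.68.

56.68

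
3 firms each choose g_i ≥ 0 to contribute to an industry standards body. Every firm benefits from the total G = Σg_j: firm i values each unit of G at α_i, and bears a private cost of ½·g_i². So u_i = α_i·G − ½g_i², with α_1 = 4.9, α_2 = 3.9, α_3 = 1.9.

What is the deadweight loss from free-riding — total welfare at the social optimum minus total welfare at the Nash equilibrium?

78.66

Firm i's FOC: ∂u_i/∂g_i = α_i − g_i = 0, so g_i* = α_i.
NE contributions = (4.9, 3.9, 1.9); G = 10.7.
W^NE = (Σα)·G − ½Σα_i² = 10.7² − ½·42.83 = 93.075.
Planner sets g_i = Σα_j = 10.7 for every i, so G^SO = 3·10.7 = 32.1.
W^SO = (Σα)·G^SO − ½·3·(Σα)² = (3/2)·10.7² = 171.735.
Deadweight loss = W^SO − W^NE = 78.66.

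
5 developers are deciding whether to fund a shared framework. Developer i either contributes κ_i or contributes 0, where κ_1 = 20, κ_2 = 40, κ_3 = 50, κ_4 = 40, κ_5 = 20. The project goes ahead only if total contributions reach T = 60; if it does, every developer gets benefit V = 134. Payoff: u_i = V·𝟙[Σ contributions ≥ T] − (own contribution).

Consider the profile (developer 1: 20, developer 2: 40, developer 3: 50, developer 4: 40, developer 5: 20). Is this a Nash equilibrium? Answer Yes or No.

No

Total = 170 ≥ 60: provided.
Developer 1 (pledges 20, payoff 114): dropping to 0 → total 150, payoff 134. Profitable deviation.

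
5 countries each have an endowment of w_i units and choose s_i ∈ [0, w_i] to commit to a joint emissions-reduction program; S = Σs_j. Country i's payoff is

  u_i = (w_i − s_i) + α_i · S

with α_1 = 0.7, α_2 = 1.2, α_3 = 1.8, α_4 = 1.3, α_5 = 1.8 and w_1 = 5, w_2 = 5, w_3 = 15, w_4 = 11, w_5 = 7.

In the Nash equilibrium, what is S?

38

∂u_i/∂s_i = α_i − 1, so country i contributes w_i if α_i > 1, else 0.
α_i > 1 for i ∈ {2, 3, 4, 5}; NE contributions (0, 5, 15, 11, 7), S = 38.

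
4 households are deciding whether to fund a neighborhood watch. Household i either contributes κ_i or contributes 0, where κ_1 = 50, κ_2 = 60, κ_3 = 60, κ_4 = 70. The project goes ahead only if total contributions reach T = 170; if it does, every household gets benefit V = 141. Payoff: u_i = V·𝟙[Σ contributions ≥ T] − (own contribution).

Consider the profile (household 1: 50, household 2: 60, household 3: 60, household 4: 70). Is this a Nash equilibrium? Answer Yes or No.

Total = 240 ≥ 170: provided.
Household 1 (pledges 50, payoff 91): dropping to 0 → total 190, payoff 141. Profitable deviation.

No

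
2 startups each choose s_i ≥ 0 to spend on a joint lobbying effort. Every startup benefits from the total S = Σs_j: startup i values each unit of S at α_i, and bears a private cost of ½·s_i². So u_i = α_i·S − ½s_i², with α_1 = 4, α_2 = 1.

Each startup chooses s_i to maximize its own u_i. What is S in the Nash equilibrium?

Startup i's FOC: ∂u_i/∂s_i = α_i − s_i = 0, so s_i* = α_i.
NE contributions = (4, 1); S = 5.

5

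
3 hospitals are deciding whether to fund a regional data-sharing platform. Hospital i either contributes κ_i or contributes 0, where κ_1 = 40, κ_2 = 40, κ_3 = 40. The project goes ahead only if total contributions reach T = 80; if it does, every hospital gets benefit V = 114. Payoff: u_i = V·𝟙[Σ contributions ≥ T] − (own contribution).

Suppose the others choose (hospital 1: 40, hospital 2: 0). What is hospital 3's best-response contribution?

40

Others' total = 40. Contributing 40 brings total to 80 ≥ 80: gain V − κ_3 = 74.
Best response: 40.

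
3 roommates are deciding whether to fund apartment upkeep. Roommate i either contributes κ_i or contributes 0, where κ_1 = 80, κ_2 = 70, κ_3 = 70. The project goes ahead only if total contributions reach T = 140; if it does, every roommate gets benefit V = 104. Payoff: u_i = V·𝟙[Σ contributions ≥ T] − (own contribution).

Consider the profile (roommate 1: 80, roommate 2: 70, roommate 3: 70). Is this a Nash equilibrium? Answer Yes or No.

Total = 220 ≥ 140: provided.
Roommate 1 (pledges 80, payoff 24): dropping to 0 → total 140, payoff 104. Profitable deviation.

No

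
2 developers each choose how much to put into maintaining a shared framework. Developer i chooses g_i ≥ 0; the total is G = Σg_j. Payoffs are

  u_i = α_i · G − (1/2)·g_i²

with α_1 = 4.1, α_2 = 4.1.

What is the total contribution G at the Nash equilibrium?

Developer i's FOC: ∂u_i/∂g_i = α_i − g_i = 0, so g_i* = α_i.
NE contributions = (4.1, 4.1); G = 8.2.

8.2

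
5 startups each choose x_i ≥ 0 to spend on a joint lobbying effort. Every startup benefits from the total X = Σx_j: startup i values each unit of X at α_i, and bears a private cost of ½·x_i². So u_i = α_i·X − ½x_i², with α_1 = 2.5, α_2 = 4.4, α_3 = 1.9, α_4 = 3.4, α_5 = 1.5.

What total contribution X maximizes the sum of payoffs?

Planner FOC: ∂(Σu_j)/∂x_i = (Σα_j) − x_i = 0, so x_i^SO = Σα_j = 13.7 for every i; X^SO = 68.5.

68.5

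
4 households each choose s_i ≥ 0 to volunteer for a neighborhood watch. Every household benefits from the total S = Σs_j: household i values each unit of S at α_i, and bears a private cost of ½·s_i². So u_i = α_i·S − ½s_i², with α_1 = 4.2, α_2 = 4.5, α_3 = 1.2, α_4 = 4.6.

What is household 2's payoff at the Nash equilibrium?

55.125

Household i's FOC: ∂u_i/∂s_i = α_i − s_i = 0, so s_i* = α_i.
NE contributions = (4.2, 4.5, 1.2, 4.6); S = 14.5.
u_2 = α_2·S − ½·(s_2)² = 4.5·14.5 − ½·4.5² = 55.125.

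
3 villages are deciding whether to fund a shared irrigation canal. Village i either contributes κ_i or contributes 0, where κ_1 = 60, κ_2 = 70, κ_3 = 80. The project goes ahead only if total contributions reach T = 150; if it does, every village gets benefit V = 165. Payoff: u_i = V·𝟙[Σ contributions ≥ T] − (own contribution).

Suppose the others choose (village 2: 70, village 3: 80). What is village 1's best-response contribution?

Others' total = 150 ≥ 150; contributing adds cost 60 for no extra benefit.
Best response: 0.

0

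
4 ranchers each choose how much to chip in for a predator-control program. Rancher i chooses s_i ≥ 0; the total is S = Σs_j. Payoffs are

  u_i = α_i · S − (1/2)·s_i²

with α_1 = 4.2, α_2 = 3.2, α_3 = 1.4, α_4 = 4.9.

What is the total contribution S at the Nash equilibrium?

Rancher i's FOC: ∂u_i/∂s_i = α_i − s_i = 0, so s_i* = α_i.
NE contributions = (4.2, 3.2, 1.4, 4.9); S = 13.7.

13.7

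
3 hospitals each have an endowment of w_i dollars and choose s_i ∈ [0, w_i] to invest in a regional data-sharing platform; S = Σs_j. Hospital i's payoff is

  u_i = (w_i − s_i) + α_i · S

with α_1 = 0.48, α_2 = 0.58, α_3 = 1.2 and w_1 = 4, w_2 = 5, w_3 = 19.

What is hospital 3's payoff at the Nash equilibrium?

22.8

∂u_i/∂s_i = α_i − 1, so hospital i contributes w_i if α_i > 1, else 0.
α_i > 1 for i ∈ {3}; NE contributions (0, 0, 19), S = 19.
u_3 = (19 − 19) + 1.2·19 = 22.8.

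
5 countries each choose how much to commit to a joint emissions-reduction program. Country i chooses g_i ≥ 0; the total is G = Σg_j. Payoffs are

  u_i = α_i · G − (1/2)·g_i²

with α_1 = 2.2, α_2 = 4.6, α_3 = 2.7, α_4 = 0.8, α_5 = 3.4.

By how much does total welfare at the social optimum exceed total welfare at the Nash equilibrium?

Country i's FOC: ∂u_i/∂g_i = α_i − g_i = 0, so g_i* = α_i.
NE contributions = (2.2, 4.6, 2.7, 0.8, 3.4); G = 13.7.
W^NE = (Σα)·G − ½Σα_i² = 13.7² − ½·45.49 = 164.945.
Planner sets g_i = Σα_j = 13.7 for every i, so G^SO = 5·13.7 = 68.5.
W^SO = (Σα)·G^SO − ½·5·(Σα)² = (5/2)·13.7² = 469.225.
Deadweight loss = W^SO − W^NE = 304.28.

304.28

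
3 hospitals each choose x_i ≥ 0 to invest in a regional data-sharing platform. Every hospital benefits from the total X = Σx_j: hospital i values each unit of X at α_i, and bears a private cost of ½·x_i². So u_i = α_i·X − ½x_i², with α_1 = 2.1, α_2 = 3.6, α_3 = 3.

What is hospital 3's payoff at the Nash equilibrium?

21.6

Hospital i's FOC: ∂u_i/∂x_i = α_i − x_i = 0, so x_i* = α_i.
NE contributions = (2.1, 3.6, 3); X = 8.7.
u_3 = α_3·X − ½·(x_3)² = 3·8.7 − ½·3² = 21.6.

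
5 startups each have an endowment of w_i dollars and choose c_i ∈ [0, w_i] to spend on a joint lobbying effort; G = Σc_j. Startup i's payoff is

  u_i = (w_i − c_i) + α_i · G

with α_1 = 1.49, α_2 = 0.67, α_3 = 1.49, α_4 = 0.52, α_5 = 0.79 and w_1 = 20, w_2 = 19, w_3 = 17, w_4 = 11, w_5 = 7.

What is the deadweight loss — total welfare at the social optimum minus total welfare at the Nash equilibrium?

∂u_i/∂c_i = α_i − 1, so startup i contributes w_i if α_i > 1, else 0.
α_i > 1 for i ∈ {1, 3}; NE contributions (20, 0, 17, 0, 0), G = 37.
W^NE = Σw_i − G^NE + (Σα_i)·G^NE = 74 + 3.96·37 = 220.52.
Planner: ∂(Σu_j)/∂c_i = Σα_j − 1 = 3.96 > 0, so everyone contributes w_i; G^SO = 74, W^SO = 74 + 3.96·74 = 367.04.
Deadweight loss = 146.52.

146.52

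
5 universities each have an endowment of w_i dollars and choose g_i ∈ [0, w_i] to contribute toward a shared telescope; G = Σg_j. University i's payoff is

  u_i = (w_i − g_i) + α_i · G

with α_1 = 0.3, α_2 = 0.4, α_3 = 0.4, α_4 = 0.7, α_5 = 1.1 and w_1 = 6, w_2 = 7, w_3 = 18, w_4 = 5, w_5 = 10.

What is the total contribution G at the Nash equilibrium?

∂u_i/∂g_i = α_i − 1, so university i contributes w_i if α_i > 1, else 0.
α_i > 1 for i ∈ {5}; NE contributions (0, 0, 0, 0, 10), G = 10.

10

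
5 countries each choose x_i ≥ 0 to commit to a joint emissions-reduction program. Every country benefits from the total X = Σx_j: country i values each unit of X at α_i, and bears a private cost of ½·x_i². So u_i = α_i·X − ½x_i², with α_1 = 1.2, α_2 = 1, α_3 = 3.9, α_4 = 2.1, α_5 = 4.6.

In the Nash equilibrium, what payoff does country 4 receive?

Country i's FOC: ∂u_i/∂x_i = α_i − x_i = 0, so x_i* = α_i.
NE contributions = (1.2, 1, 3.9, 2.1, 4.6); X = 12.8.
u_4 = α_4·X − ½·(x_4)² = 2.1·12.8 − ½·2.1² = 24.675.

24.675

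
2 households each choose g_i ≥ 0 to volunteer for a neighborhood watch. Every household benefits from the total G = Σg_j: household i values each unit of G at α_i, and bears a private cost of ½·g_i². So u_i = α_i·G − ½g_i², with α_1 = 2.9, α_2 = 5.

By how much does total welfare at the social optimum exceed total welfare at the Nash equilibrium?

Household i's FOC: ∂u_i/∂g_i = α_i − g_i = 0, so g_i* = α_i.
NE contributions = (2.9, 5); G = 7.9.
W^NE = (Σα)·G − ½Σα_i² = 7.9² − ½·33.41 = 45.705.
Planner sets g_i = Σα_j = 7.9 for every i, so G^SO = 2·7.9 = 15.8.
W^SO = (Σα)·G^SO − ½·2·(Σα)² = (2/2)·7.9² = 62.41.
Deadweight loss = W^SO − W^NE = 16.705.

16.705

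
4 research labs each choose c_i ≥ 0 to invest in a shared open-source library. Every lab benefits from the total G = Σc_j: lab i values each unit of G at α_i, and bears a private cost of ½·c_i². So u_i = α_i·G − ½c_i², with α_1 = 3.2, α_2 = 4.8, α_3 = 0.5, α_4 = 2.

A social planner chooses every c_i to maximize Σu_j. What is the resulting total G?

42

Planner FOC: ∂(Σu_j)/∂c_i = (Σα_j) − c_i = 0, so c_i^SO = Σα_j = 10.5 for every i; G^SO = 42.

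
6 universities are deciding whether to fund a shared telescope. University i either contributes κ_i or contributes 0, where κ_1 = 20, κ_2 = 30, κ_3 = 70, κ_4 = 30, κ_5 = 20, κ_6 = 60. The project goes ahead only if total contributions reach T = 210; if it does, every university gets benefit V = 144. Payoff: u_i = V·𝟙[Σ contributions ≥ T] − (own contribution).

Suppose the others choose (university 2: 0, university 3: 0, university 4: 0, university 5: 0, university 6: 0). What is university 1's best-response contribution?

Others' total = 0. Even contributing 20 gives 20 < 210: no benefit either way.
Best response: 0.

0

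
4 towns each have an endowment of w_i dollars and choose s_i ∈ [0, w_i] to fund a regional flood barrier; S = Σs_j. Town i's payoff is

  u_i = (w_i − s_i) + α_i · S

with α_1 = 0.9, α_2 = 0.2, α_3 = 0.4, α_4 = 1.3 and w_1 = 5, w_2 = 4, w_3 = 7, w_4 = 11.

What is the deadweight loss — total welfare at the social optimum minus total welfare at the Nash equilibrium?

∂u_i/∂s_i = α_i − 1, so town i contributes w_i if α_i > 1, else 0.
α_i > 1 for i ∈ {4}; NE contributions (0, 0, 0, 11), S = 11.
W^NE = Σw_i − S^NE + (Σα_i)·S^NE = 27 + 1.8·11 = 46.8.
Planner: ∂(Σu_j)/∂s_i = Σα_j − 1 = 1.8 > 0, so everyone contributes w_i; S^SO = 27, W^SO = 27 + 1.8·27 = 75.6.
Deadweight loss = 28.8.

28.8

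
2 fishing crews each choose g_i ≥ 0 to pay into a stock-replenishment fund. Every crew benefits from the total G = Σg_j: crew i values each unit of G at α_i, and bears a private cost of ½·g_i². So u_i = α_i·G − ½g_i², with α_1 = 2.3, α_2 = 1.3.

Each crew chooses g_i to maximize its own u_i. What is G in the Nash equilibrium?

3.6

Crew i's FOC: ∂u_i/∂g_i = α_i − g_i = 0, so g_i* = α_i.
NE contributions = (2.3, 1.3); G = 3.6.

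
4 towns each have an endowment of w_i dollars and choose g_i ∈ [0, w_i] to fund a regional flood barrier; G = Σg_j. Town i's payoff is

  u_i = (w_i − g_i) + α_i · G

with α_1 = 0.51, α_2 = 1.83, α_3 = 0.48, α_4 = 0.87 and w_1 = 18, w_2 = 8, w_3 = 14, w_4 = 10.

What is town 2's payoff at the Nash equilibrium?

14.64

∂u_i/∂g_i = α_i − 1, so town i contributes w_i if α_i > 1, else 0.
α_i > 1 for i ∈ {2}; NE contributions (0, 8, 0, 0), G = 8.
u_2 = (8 − 8) + 1.83·8 = 14.64.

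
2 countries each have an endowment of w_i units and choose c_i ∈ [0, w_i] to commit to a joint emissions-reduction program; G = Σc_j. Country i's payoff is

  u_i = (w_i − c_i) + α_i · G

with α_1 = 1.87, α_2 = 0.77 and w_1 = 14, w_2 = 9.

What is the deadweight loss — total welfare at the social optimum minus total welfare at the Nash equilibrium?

14.76

∂u_i/∂c_i = α_i − 1, so country i contributes w_i if α_i > 1, else 0.
α_i > 1 for i ∈ {1}; NE contributions (14, 0), G = 14.
W^NE = Σw_i − G^NE + (Σα_i)·G^NE = 23 + 1.64·14 = 45.96.
Planner: ∂(Σu_j)/∂c_i = Σα_j − 1 = 1.64 > 0, so everyone contributes w_i; G^SO = 23, W^SO = 23 + 1.64·23 = 60.72.
Deadweight loss = 14.76.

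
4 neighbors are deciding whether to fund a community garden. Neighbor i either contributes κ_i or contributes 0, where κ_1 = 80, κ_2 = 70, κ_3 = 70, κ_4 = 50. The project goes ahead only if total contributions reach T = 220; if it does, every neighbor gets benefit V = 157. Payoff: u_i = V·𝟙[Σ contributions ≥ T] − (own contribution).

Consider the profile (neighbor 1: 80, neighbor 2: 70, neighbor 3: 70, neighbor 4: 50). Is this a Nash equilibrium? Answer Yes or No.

Total = 270 ≥ 220: provided.
Neighbor 1 (pledges 80, payoff 77): dropping to 0 → total 190, payoff 0. No gain.
Neighbor 2 (pledges 70, payoff 87): dropping to 0 → total 200, payoff 0. No gain.
Neighbor 3 (pledges 70, payoff 87): dropping to 0 → total 200, payoff 0. No gain.
Neighbor 4 (pledges 50, payoff 107): dropping to 0 → total 220, payoff 157. Profitable deviation.

No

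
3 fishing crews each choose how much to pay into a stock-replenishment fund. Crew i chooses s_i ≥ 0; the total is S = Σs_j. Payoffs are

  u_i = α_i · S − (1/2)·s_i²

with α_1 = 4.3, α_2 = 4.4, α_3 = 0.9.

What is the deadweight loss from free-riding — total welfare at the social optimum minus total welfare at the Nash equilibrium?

65.41

Crew i's FOC: ∂u_i/∂s_i = α_i − s_i = 0, so s_i* = α_i.
NE contributions = (4.3, 4.4, 0.9); S = 9.6.
W^NE = (Σα)·S − ½Σα_i² = 9.6² − ½·38.66 = 72.83.
Planner sets s_i = Σα_j = 9.6 for every i, so S^SO = 3·9.6 = 28.8.
W^SO = (Σα)·S^SO − ½·3·(Σα)² = (3/2)·9.6² = 138.24.
Deadweight loss = W^SO − W^NE = 65.41.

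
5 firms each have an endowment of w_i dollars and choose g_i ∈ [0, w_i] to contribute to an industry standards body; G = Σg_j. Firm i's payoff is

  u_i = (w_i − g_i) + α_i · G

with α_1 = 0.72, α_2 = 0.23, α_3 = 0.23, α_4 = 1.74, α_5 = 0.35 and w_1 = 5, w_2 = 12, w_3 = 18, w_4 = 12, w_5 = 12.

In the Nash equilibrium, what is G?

∂u_i/∂g_i = α_i − 1, so firm i contributes w_i if α_i > 1, else 0.
α_i > 1 for i ∈ {4}; NE contributions (0, 0, 0, 12, 0), G = 12.

12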